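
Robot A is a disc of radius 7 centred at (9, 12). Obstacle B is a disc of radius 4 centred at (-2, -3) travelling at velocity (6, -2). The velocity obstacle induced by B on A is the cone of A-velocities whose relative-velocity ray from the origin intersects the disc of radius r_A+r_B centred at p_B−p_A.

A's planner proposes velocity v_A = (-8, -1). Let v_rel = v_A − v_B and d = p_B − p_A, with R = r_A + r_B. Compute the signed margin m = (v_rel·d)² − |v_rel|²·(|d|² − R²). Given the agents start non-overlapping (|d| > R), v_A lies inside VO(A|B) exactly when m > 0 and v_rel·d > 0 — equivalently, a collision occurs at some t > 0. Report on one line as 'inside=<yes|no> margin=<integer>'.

d = (-11, -15),  |d|² = 346;  R = 7+4 = 11,  c = 346−11² = 225
v_rel = (-14, 1),  |v_rel|² = 197;  v_rel·d = (-14)·(-11) + (1)·(-15) = 139
197·t² − 278·t + 225 = 0  ⇒  m = 139² − 197·225 = -25004
m = -25004 < 0,  v_rel·d = 139 > 0  ⇒  outside

inside=no margin=-25004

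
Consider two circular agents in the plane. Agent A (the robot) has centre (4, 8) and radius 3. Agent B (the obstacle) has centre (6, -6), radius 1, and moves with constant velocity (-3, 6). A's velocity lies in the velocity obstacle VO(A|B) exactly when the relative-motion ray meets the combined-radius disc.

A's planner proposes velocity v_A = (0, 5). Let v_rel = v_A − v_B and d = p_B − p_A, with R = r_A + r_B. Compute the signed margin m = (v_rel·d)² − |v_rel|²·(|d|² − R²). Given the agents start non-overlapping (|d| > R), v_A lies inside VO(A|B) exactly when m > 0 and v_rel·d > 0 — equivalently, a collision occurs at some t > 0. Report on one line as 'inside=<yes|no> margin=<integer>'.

d = (2, -14),  |d|² = 200;  R = 3+1 = 4,  c = 200−4² = 184
v_rel = (3, -1),  |v_rel|² = 10;  v_rel·d = (3)·(2) + (-1)·(-14) = 20
10·t² − 40·t + 184 = 0  ⇒  m = 20² − 10·184 = -1440
m = -1440 < 0,  v_rel·d = 20 > 0  ⇒  outside

inside=no margin=-1440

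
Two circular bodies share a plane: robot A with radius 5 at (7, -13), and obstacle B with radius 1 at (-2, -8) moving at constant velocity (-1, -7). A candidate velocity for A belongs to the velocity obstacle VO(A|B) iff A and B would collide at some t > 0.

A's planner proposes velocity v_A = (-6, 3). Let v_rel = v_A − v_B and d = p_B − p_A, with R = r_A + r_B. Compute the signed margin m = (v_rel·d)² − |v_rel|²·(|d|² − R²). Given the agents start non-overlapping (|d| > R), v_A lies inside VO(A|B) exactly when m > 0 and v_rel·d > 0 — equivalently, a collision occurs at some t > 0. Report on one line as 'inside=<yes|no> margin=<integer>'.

d = (-9, 5),  |d|² = 106;  R = 5+1 = 6,  c = 106−6² = 70
v_rel = (-5, 10),  |v_rel|² = 125;  v_rel·d = (-5)·(-9) + (10)·(5) = 95
125·t² − 190·t + 70 = 0  ⇒  m = 95² − 125·70 = 275
m = 275 > 0,  v_rel·d = 95 > 0  ⇒  inside

inside=yes margin=275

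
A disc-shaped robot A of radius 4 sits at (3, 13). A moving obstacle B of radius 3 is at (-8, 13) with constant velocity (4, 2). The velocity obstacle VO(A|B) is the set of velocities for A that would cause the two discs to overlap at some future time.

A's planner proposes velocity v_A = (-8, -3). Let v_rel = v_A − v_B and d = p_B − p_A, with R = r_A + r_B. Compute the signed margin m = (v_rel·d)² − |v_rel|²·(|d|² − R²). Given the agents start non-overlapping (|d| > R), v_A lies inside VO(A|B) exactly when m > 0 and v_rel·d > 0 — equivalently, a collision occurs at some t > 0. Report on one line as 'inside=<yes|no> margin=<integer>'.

d = (-11, 0),  |d|² = 121;  R = 4+3 = 7,  c = 121−7² = 72
v_rel = (-12, -5),  |v_rel|² = 169;  v_rel·d = (-12)·(-11) + (-5)·(0) = 132
169·t² − 264·t + 72 = 0  ⇒  m = 132² − 169·72 = 5256
m = 5256 > 0,  v_rel·d = 132 > 0  ⇒  inside

inside=yes margin=5256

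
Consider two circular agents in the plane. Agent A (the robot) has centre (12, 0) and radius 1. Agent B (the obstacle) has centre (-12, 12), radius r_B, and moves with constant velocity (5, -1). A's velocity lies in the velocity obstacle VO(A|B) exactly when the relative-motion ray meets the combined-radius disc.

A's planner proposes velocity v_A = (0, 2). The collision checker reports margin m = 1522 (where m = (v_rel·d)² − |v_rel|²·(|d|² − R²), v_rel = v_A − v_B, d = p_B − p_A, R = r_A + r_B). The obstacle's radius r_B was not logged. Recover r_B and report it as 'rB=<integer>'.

m = 1522
d = (-24, 12);  v_rel = (-5, 3),  |v_rel|² = 34
v_rel×d = (-5)·(12) − (3)·(-24) = 12
since m = R²·34 − 12²:  R² = (144 + 1522) / 34 = 49
R = √49 = 7  ⇒  r_B = 7 − 1 = 6

rB=6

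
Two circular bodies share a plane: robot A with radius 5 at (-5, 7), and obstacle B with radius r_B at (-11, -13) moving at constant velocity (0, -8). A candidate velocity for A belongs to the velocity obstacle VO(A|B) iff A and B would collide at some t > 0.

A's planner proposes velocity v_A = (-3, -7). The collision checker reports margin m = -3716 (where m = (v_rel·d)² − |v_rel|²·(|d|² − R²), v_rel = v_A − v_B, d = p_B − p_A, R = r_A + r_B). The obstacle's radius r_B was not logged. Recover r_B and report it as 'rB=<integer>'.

m = -3716
d = (-6, -20);  v_rel = (-3, 1),  |v_rel|² = 10
v_rel×d = (-3)·(-20) − (1)·(-6) = 66
since m = R²·10 − 66²:  R² = (4356 + -3716) / 10 = 64
R = √64 = 8  ⇒  r_B = 8 − 5 = 3

rB=3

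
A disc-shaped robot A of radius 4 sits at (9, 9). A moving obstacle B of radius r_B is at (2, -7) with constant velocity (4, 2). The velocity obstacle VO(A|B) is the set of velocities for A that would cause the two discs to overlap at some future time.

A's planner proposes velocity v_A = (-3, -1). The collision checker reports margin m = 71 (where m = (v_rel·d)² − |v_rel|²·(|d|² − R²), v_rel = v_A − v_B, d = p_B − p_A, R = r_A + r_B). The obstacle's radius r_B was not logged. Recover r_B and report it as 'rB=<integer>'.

m = 71
d = (-7, -16);  v_rel = (-7, -3),  |v_rel|² = 58
v_rel×d = (-7)·(-16) − (-3)·(-7) = 91
since m = R²·58 − 91²:  R² = (8281 + 71) / 58 = 144
R = √144 = 12  ⇒  r_B = 12 − 4 = 8

rB=8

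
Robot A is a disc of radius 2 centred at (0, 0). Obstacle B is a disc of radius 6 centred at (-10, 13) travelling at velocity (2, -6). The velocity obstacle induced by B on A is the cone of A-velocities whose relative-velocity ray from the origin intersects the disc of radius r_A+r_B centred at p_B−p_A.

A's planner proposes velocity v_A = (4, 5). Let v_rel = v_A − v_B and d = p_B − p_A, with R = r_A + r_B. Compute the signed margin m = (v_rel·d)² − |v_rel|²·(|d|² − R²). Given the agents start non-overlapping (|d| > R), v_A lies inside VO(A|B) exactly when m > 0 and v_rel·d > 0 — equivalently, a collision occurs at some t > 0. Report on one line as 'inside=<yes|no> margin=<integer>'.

d = (-10, 13),  |d|² = 269;  R = 2+6 = 8,  c = 269−8² = 205
v_rel = (2, 11),  |v_rel|² = 125;  v_rel·d = (2)·(-10) + (11)·(13) = 123
125·t² − 246·t + 205 = 0  ⇒  m = 123² − 125·205 = -10496
m = -10496 < 0,  v_rel·d = 123 > 0  ⇒  outside

inside=no margin=-10496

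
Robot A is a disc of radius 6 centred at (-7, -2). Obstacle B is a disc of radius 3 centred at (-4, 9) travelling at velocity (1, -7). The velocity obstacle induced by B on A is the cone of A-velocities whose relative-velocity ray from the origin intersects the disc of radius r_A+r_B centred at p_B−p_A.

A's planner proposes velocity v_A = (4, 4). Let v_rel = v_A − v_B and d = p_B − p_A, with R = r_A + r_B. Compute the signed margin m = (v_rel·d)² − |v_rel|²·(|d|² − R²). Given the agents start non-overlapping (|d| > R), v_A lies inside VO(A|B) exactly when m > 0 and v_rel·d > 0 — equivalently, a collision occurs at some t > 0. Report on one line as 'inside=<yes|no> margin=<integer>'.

d = (3, 11),  |d|² = 130;  R = 6+3 = 9,  c = 130−9² = 49
v_rel = (3, 11),  |v_rel|² = 130;  v_rel·d = (3)·(3) + (11)·(11) = 130
130·t² − 260·t + 49 = 0  ⇒  m = 130² − 130·49 = 10530
m = 10530 > 0,  v_rel·d = 130 > 0  ⇒  inside

inside=yes margin=10530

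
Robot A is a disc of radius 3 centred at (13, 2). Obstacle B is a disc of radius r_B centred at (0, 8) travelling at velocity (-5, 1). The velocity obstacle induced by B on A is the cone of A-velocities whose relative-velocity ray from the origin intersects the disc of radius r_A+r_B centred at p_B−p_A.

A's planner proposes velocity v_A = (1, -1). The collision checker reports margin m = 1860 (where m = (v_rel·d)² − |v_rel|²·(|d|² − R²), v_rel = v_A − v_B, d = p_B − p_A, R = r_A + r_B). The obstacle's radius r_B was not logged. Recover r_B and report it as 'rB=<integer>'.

m = 1860
d = (-13, 6);  v_rel = (6, -2),  |v_rel|² = 40
v_rel×d = (6)·(6) − (-2)·(-13) = 10
since m = R²·40 − 10²:  R² = (100 + 1860) / 40 = 49
R = √49 = 7  ⇒  r_B = 7 − 3 = 4

rB=4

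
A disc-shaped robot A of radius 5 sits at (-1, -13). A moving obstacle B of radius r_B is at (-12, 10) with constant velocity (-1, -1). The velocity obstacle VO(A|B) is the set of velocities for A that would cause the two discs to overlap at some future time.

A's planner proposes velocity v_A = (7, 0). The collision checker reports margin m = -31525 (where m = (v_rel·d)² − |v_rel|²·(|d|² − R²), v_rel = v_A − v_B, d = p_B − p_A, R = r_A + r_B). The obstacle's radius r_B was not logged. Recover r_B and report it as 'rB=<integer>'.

m = -31525
d = (-11, 23);  v_rel = (8, 1),  |v_rel|² = 65
v_rel×d = (8)·(23) − (1)·(-11) = 195
since m = R²·65 − 195²:  R² = (38025 + -31525) / 65 = 100
R = √100 = 10  ⇒  r_B = 10 − 5 = 5

rB=5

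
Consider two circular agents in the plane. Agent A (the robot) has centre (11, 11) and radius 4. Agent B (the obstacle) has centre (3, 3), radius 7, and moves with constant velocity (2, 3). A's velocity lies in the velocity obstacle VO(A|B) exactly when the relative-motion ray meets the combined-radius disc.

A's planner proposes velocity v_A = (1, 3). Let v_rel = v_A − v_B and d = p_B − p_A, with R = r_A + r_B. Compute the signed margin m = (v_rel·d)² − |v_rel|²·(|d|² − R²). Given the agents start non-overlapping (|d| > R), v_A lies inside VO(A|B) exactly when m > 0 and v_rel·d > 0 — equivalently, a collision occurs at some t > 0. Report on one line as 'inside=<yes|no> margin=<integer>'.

d = (-8, -8),  |d|² = 128;  R = 4+7 = 11,  c = 128−11² = 7
v_rel = (-1, 0),  |v_rel|² = 1;  v_rel·d = (-1)·(-8) + (0)·(-8) = 8
1·t² − 16·t + 7 = 0  ⇒  m = 8² − 1·7 = 57
m = 57 > 0,  v_rel·d = 8 > 0  ⇒  inside

inside=yes margin=57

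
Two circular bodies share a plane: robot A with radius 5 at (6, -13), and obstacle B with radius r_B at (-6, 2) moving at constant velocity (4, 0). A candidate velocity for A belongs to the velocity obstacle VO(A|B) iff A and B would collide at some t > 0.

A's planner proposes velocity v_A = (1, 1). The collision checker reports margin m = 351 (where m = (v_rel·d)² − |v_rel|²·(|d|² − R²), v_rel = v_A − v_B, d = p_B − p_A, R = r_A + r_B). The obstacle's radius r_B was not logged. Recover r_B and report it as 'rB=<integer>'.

m = 351
d = (-12, 15);  v_rel = (-3, 1),  |v_rel|² = 10
v_rel×d = (-3)·(15) − (1)·(-12) = -33
since m = R²·10 − (-33)²:  R² = (1089 + 351) / 10 = 144
R = √144 = 12  ⇒  r_B = 12 − 5 = 7

rB=7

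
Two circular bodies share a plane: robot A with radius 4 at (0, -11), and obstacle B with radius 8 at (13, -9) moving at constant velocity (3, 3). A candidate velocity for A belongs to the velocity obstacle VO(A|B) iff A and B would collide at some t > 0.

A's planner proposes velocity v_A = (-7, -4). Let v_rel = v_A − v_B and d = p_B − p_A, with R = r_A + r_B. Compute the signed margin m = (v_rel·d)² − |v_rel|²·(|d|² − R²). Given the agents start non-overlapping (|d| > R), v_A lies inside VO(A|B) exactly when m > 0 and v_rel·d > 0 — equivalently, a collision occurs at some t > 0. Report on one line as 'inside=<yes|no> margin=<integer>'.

d = (13, 2),  |d|² = 173;  R = 4+8 = 12,  c = 173−12² = 29
v_rel = (-10, -7),  |v_rel|² = 149;  v_rel·d = (-10)·(13) + (-7)·(2) = -144
149·t² + 288·t + 29 = 0  ⇒  m = (-144)² − 149·29 = 16415
m = 16415 > 0,  v_rel·d = -144 < 0  ⇒  outside

inside=no margin=16415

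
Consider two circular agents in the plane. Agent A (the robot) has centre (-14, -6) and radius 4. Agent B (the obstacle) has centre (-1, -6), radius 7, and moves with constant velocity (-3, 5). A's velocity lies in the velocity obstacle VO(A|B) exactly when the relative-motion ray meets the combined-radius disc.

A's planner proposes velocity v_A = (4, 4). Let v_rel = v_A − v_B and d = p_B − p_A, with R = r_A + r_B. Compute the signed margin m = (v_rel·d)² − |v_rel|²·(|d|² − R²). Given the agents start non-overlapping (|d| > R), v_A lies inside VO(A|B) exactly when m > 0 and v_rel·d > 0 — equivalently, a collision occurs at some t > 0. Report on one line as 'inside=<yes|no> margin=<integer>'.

d = (13, 0),  |d|² = 169;  R = 4+7 = 11,  c = 169−11² = 48
v_rel = (7, -1),  |v_rel|² = 50;  v_rel·d = (7)·(13) + (-1)·(0) = 91
50·t² − 182·t + 48 = 0  ⇒  m = 91² − 50·48 = 5881
m = 5881 > 0,  v_rel·d = 91 > 0  ⇒  inside

inside=yes margin=5881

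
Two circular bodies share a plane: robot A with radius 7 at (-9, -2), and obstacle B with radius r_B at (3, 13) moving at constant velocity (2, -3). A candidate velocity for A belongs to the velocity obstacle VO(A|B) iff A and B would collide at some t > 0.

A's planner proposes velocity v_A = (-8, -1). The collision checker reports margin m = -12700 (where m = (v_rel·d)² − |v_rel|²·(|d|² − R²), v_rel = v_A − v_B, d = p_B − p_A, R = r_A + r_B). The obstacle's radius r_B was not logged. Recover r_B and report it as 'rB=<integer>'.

m = -12700
d = (12, 15);  v_rel = (-10, 2),  |v_rel|² = 104
v_rel×d = (-10)·(15) − (2)·(12) = -174
since m = R²·104 − (-174)²:  R² = (30276 + -12700) / 104 = 169
R = √169 = 13  ⇒  r_B = 13 − 7 = 6

rB=6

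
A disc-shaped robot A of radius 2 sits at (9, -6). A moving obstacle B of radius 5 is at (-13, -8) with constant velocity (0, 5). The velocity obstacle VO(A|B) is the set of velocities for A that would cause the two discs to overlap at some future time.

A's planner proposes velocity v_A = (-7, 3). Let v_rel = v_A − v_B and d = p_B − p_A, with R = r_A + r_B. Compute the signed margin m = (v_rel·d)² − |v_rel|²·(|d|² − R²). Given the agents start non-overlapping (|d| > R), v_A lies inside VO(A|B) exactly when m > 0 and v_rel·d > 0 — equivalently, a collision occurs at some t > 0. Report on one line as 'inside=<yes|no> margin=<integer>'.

d = (-22, -2),  |d|² = 488;  R = 2+5 = 7,  c = 488−7² = 439
v_rel = (-7, -2),  |v_rel|² = 53;  v_rel·d = (-7)·(-22) + (-2)·(-2) = 158
53·t² − 316·t + 439 = 0  ⇒  m = 158² − 53·439 = 1697
m = 1697 > 0,  v_rel·d = 158 > 0  ⇒  inside

inside=yes margin=1697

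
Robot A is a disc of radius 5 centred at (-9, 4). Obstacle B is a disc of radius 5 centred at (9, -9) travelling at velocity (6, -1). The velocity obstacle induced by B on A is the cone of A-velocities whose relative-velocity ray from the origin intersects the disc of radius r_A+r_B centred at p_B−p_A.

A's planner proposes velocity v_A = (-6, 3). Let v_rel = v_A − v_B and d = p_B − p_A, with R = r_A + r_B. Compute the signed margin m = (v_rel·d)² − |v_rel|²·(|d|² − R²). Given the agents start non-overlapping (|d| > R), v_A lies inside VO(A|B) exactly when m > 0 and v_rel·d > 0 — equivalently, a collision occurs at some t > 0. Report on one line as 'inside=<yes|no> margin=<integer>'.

d = (18, -13),  |d|² = 493;  R = 5+5 = 10,  c = 493−10² = 393
v_rel = (-12, 4),  |v_rel|² = 160;  v_rel·d = (-12)·(18) + (4)·(-13) = -268
160·t² + 536·t + 393 = 0  ⇒  m = (-268)² − 160·393 = 8944
m = 8944 > 0,  v_rel·d = -268 < 0  ⇒  outside

inside=no margin=8944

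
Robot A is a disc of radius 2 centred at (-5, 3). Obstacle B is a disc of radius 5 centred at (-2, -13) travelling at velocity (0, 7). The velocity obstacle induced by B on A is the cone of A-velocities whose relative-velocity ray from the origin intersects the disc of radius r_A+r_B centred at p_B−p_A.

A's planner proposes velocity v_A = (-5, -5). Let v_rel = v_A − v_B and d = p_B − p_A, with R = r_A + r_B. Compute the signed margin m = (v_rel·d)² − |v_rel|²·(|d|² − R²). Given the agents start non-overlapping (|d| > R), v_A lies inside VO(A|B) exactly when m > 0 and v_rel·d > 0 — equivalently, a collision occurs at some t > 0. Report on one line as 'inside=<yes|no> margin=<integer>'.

d = (3, -16),  |d|² = 265;  R = 2+5 = 7,  c = 265−7² = 216
v_rel = (-5, -12),  |v_rel|² = 169;  v_rel·d = (-5)·(3) + (-12)·(-16) = 177
169·t² − 354·t + 216 = 0  ⇒  m = 177² − 169·216 = -5175
m = -5175 < 0,  v_rel·d = 177 > 0  ⇒  outside

inside=no margin=-5175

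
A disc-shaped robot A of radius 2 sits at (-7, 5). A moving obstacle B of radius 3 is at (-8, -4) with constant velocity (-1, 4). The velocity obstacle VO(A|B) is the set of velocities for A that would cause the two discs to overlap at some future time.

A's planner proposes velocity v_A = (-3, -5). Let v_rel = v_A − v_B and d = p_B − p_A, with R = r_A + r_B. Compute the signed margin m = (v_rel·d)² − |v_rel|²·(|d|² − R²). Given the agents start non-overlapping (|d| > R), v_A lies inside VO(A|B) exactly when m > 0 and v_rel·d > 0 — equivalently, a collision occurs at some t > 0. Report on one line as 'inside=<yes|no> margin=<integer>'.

d = (-1, -9),  |d|² = 82;  R = 2+3 = 5,  c = 82−5² = 57
v_rel = (-2, -9),  |v_rel|² = 85;  v_rel·d = (-2)·(-1) + (-9)·(-9) = 83
85·t² − 166·t + 57 = 0  ⇒  m = 83² − 85·57 = 2044
m = 2044 > 0,  v_rel·d = 83 > 0  ⇒  inside

inside=yes margin=2044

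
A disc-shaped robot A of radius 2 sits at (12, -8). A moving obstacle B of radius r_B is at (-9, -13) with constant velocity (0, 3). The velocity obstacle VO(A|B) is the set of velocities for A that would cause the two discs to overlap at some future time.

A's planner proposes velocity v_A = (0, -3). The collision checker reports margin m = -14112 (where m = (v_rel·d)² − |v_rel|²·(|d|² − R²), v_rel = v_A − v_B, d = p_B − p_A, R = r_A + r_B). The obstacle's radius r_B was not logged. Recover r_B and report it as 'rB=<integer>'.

m = -14112
d = (-21, -5);  v_rel = (0, -6),  |v_rel|² = 36
v_rel×d = (0)·(-5) − (-6)·(-21) = -126
since m = R²·36 − (-126)²:  R² = (15876 + -14112) / 36 = 49
R = √49 = 7  ⇒  r_B = 7 − 2 = 5

rB=5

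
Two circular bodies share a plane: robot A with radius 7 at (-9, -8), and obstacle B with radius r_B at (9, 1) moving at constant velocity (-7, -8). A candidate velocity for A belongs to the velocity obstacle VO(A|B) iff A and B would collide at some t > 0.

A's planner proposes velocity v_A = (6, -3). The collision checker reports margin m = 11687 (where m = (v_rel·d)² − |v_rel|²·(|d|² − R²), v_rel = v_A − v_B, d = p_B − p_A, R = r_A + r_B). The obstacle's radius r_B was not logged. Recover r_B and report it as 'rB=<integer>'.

m = 11687
d = (18, 9);  v_rel = (13, 5),  |v_rel|² = 194
v_rel×d = (13)·(9) − (5)·(18) = 27
since m = R²·194 − 27²:  R² = (729 + 11687) / 194 = 64
R = √64 = 8  ⇒  r_B = 8 − 7 = 1

rB=1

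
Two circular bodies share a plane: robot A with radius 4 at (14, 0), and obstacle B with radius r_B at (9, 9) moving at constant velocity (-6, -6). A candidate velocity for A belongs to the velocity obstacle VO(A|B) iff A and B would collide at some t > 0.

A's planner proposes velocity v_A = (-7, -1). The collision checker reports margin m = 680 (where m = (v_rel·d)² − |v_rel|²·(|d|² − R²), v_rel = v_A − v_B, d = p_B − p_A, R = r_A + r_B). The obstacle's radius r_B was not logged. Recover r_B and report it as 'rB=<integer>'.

m = 680
d = (-5, 9);  v_rel = (-1, 5),  |v_rel|² = 26
v_rel×d = (-1)·(9) − (5)·(-5) = 16
since m = R²·26 − 16²:  R² = (256 + 680) / 26 = 36
R = √36 = 6  ⇒  r_B = 6 − 4 = 2

rB=2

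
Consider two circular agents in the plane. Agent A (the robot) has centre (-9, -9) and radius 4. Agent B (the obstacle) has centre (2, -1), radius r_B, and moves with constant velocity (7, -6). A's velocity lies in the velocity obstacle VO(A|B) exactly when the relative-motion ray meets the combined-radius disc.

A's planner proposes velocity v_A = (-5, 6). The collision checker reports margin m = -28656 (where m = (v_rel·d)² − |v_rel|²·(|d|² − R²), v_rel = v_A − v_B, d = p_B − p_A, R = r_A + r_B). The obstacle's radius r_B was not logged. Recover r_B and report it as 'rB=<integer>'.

m = -28656
d = (11, 8);  v_rel = (-12, 12),  |v_rel|² = 288
v_rel×d = (-12)·(8) − (12)·(11) = -228
since m = R²·288 − (-228)²:  R² = (51984 + -28656) / 288 = 81
R = √81 = 9  ⇒  r_B = 9 − 4 = 5

rB=5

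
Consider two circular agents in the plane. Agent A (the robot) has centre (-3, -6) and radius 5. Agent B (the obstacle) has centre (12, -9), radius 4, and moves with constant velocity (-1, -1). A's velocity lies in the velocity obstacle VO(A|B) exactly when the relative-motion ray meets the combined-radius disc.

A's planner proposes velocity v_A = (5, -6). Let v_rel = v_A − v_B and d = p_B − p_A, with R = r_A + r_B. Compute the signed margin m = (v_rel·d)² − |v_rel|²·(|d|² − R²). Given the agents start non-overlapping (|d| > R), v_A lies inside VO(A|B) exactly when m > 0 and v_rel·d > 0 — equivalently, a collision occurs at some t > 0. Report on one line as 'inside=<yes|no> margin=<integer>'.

d = (15, -3),  |d|² = 234;  R = 5+4 = 9,  c = 234−9² = 153
v_rel = (6, -5),  |v_rel|² = 61;  v_rel·d = (6)·(15) + (-5)·(-3) = 105
61·t² − 210·t + 153 = 0  ⇒  m = 105² − 61·153 = 1692
m = 1692 > 0,  v_rel·d = 105 > 0  ⇒  inside

inside=yes margin=1692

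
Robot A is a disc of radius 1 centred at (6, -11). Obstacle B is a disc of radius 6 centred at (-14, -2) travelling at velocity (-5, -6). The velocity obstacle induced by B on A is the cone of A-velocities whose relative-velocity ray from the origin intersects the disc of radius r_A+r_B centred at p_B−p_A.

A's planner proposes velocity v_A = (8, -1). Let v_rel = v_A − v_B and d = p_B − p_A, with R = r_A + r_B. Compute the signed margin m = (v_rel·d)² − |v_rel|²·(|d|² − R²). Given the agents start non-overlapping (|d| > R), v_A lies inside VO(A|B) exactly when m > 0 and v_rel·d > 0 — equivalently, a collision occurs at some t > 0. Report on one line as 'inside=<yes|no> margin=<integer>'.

d = (-20, 9),  |d|² = 481;  R = 1+6 = 7,  c = 481−7² = 432
v_rel = (13, 5),  |v_rel|² = 194;  v_rel·d = (13)·(-20) + (5)·(9) = -215
194·t² + 430·t + 432 = 0  ⇒  m = (-215)² − 194·432 = -37583
m = -37583 < 0,  v_rel·d = -215 < 0  ⇒  outside

inside=no margin=-37583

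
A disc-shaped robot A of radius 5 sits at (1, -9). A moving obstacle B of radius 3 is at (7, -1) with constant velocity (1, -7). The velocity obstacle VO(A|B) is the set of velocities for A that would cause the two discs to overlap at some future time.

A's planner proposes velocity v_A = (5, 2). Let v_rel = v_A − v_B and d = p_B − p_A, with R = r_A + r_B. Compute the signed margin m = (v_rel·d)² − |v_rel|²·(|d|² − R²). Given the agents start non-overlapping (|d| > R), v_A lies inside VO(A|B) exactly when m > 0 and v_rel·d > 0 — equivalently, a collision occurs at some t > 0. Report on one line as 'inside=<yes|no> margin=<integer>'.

d = (6, 8),  |d|² = 100;  R = 5+3 = 8,  c = 100−8² = 36
v_rel = (4, 9),  |v_rel|² = 97;  v_rel·d = (4)·(6) + (9)·(8) = 96
97·t² − 192·t + 36 = 0  ⇒  m = 96² − 97·36 = 5724
m = 5724 > 0,  v_rel·d = 96 > 0  ⇒  inside

inside=yes margin=5724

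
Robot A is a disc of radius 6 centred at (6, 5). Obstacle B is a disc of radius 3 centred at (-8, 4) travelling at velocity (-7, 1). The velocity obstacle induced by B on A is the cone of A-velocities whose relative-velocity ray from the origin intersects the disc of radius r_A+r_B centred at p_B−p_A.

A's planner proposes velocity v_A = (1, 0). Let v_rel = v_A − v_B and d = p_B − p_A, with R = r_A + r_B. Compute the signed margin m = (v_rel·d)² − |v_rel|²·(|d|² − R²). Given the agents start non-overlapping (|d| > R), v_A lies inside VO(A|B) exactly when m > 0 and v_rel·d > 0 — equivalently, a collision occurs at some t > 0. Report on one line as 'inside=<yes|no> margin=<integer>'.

d = (-14, -1),  |d|² = 197;  R = 6+3 = 9,  c = 197−9² = 116
v_rel = (8, -1),  |v_rel|² = 65;  v_rel·d = (8)·(-14) + (-1)·(-1) = -111
65·t² + 222·t + 116 = 0  ⇒  m = (-111)² − 65·116 = 4781
m = 4781 > 0,  v_rel·d = -111 < 0  ⇒  outside

inside=no margin=4781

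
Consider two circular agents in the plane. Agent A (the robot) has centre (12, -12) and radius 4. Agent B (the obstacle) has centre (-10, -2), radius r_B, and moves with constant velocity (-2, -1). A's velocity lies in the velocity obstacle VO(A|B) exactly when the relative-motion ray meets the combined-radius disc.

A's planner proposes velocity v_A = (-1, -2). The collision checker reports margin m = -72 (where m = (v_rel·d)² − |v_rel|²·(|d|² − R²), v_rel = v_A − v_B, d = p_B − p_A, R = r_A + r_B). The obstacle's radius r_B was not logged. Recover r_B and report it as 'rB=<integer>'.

m = -72
d = (-22, 10);  v_rel = (1, -1),  |v_rel|² = 2
v_rel×d = (1)·(10) − (-1)·(-22) = -12
since m = R²·2 − (-12)²:  R² = (144 + -72) / 2 = 36
R = √36 = 6  ⇒  r_B = 6 − 4 = 2

rB=2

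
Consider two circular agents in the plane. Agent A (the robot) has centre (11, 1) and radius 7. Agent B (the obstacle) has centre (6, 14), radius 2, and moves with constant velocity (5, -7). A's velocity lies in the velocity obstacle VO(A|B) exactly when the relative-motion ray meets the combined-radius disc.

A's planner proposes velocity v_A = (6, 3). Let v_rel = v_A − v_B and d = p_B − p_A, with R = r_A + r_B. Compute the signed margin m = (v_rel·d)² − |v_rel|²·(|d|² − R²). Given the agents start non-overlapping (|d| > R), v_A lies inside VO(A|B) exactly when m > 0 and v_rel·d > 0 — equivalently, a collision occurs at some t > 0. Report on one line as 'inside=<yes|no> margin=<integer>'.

d = (-5, 13),  |d|² = 194;  R = 7+2 = 9,  c = 194−9² = 113
v_rel = (1, 10),  |v_rel|² = 101;  v_rel·d = (1)·(-5) + (10)·(13) = 125
101·t² − 250·t + 113 = 0  ⇒  m = 125² − 101·113 = 4212
m = 4212 > 0,  v_rel·d = 125 > 0  ⇒  inside

inside=yes margin=4212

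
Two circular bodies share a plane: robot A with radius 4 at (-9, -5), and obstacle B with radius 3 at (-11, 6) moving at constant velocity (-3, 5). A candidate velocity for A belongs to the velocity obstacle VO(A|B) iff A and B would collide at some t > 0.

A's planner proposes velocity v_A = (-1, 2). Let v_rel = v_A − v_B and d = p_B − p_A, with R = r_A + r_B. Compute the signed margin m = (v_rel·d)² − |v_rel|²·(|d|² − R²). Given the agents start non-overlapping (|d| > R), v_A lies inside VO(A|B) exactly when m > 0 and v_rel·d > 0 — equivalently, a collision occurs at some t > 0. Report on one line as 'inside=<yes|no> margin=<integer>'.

d = (-2, 11),  |d|² = 125;  R = 4+3 = 7,  c = 125−7² = 76
v_rel = (2, -3),  |v_rel|² = 13;  v_rel·d = (2)·(-2) + (-3)·(11) = -37
13·t² + 74·t + 76 = 0  ⇒  m = (-37)² − 13·76 = 381
m = 381 > 0,  v_rel·d = -37 < 0  ⇒  outside

inside=no margin=381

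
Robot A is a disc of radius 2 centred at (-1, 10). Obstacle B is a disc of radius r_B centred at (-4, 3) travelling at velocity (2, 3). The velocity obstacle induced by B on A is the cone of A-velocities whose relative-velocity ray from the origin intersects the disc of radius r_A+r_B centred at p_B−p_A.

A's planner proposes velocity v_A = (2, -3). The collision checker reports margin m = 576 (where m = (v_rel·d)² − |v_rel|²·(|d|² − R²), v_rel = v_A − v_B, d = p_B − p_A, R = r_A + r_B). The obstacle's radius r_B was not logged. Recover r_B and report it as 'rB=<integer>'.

m = 576
d = (-3, -7);  v_rel = (0, -6),  |v_rel|² = 36
v_rel×d = (0)·(-7) − (-6)·(-3) = -18
since m = R²·36 − (-18)²:  R² = (324 + 576) / 36 = 25
R = √25 = 5  ⇒  r_B = 5 − 2 = 3

rB=3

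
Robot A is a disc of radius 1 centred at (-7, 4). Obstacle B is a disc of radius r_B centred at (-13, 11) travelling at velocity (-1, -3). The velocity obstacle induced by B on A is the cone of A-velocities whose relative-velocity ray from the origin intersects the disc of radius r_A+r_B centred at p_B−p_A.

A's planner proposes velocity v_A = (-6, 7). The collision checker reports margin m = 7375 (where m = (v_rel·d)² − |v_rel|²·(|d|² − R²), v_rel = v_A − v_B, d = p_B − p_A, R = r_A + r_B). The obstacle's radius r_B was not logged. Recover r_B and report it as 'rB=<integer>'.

m = 7375
d = (-6, 7);  v_rel = (-5, 10),  |v_rel|² = 125
v_rel×d = (-5)·(7) − (10)·(-6) = 25
since m = R²·125 − 25²:  R² = (625 + 7375) / 125 = 64
R = √64 = 8  ⇒  r_B = 8 − 1 = 7

rB=7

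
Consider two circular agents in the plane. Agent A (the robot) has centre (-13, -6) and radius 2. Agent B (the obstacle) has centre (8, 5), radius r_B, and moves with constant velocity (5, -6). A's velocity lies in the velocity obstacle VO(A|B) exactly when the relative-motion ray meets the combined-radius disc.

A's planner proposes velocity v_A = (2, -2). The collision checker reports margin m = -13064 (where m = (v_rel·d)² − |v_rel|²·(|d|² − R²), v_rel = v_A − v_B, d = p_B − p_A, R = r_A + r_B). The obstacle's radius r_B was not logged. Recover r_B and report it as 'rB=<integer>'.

m = -13064
d = (21, 11);  v_rel = (-3, 4),  |v_rel|² = 25
v_rel×d = (-3)·(11) − (4)·(21) = -117
since m = R²·25 − (-117)²:  R² = (13689 + -13064) / 25 = 25
R = √25 = 5  ⇒  r_B = 5 − 2 = 3

rB=3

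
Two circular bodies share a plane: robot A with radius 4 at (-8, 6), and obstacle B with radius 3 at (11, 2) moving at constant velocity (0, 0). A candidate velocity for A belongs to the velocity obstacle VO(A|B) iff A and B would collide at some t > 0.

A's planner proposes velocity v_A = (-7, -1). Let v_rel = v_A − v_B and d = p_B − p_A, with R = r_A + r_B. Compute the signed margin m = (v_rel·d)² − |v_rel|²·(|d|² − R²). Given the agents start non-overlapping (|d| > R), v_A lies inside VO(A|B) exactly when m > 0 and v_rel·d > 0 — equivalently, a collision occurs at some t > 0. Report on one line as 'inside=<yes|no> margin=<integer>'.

d = (19, -4),  |d|² = 377;  R = 4+3 = 7,  c = 377−7² = 328
v_rel = (-7, -1),  |v_rel|² = 50;  v_rel·d = (-7)·(19) + (-1)·(-4) = -129
50·t² + 258·t + 328 = 0  ⇒  m = (-129)² − 50·328 = 241
m = 241 > 0,  v_rel·d = -129 < 0  ⇒  outside

inside=no margin=241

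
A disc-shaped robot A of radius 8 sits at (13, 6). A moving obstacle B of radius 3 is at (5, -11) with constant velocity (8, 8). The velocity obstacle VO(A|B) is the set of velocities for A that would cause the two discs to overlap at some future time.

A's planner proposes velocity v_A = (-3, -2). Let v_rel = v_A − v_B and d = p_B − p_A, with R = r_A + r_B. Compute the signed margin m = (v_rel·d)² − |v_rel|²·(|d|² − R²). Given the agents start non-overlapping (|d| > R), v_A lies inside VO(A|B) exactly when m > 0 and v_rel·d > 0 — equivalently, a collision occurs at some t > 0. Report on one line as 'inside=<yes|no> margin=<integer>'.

d = (-8, -17),  |d|² = 353;  R = 8+3 = 11,  c = 353−11² = 232
v_rel = (-11, -10),  |v_rel|² = 221;  v_rel·d = (-11)·(-8) + (-10)·(-17) = 258
221·t² − 516·t + 232 = 0  ⇒  m = 258² − 221·232 = 15292
m = 15292 > 0,  v_rel·d = 258 > 0  ⇒  inside

inside=yes margin=15292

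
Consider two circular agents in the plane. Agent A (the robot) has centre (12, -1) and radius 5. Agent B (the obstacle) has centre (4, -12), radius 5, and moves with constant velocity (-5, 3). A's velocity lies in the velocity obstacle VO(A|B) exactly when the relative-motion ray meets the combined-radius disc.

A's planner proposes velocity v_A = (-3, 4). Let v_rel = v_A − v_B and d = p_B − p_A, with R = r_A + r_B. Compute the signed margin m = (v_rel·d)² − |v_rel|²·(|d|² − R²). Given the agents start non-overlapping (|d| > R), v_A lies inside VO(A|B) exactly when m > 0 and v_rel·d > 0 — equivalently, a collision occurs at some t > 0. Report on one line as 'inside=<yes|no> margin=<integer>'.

d = (-8, -11),  |d|² = 185;  R = 5+5 = 10,  c = 185−10² = 85
v_rel = (2, 1),  |v_rel|² = 5;  v_rel·d = (2)·(-8) + (1)·(-11) = -27
5·t² + 54·t + 85 = 0  ⇒  m = (-27)² − 5·85 = 304
m = 304 > 0,  v_rel·d = -27 < 0  ⇒  outside

inside=no margin=304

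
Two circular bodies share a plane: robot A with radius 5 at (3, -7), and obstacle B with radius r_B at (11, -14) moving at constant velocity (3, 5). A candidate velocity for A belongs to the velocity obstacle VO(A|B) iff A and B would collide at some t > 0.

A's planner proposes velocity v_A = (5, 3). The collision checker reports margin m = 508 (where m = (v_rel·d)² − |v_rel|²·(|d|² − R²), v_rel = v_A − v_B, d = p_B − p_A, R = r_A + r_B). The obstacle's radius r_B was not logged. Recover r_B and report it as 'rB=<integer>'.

m = 508
d = (8, -7);  v_rel = (2, -2),  |v_rel|² = 8
v_rel×d = (2)·(-7) − (-2)·(8) = 2
since m = R²·8 − 2²:  R² = (4 + 508) / 8 = 64
R = √64 = 8  ⇒  r_B = 8 − 5 = 3

rB=3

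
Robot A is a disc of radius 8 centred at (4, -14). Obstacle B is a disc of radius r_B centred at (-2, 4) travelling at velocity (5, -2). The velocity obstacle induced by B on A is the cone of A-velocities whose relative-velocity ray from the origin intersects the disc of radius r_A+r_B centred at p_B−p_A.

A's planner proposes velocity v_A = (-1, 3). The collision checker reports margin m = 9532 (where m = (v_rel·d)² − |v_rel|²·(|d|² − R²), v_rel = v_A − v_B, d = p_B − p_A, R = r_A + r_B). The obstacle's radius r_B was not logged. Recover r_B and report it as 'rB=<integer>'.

m = 9532
d = (-6, 18);  v_rel = (-6, 5),  |v_rel|² = 61
v_rel×d = (-6)·(18) − (5)·(-6) = -78
since m = R²·61 − (-78)²:  R² = (6084 + 9532) / 61 = 256
R = √256 = 16  ⇒  r_B = 16 − 8 = 8

rB=8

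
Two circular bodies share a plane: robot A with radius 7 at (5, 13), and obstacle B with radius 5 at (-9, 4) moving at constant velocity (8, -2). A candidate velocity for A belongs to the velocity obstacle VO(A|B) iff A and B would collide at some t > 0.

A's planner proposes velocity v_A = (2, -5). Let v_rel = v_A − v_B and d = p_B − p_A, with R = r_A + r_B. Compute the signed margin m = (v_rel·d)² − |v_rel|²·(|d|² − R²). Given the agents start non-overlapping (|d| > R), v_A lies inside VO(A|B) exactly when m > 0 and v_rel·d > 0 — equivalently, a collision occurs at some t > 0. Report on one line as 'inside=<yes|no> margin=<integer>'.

d = (-14, -9),  |d|² = 277;  R = 7+5 = 12,  c = 277−12² = 133
v_rel = (-6, -3),  |v_rel|² = 45;  v_rel·d = (-6)·(-14) + (-3)·(-9) = 111
45·t² − 222·t + 133 = 0  ⇒  m = 111² − 45·133 = 6336
m = 6336 > 0,  v_rel·d = 111 > 0  ⇒  inside

inside=yes margin=6336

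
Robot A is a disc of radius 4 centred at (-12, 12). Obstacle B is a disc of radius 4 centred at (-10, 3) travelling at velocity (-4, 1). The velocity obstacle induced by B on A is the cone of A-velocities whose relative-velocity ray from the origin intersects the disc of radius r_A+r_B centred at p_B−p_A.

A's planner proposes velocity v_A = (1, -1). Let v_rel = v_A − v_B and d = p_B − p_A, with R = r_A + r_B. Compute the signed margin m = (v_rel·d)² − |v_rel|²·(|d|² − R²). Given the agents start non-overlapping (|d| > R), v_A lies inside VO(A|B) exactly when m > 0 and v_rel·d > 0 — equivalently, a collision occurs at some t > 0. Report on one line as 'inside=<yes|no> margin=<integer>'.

d = (2, -9),  |d|² = 85;  R = 4+4 = 8,  c = 85−8² = 21
v_rel = (5, -2),  |v_rel|² = 29;  v_rel·d = (5)·(2) + (-2)·(-9) = 28
29·t² − 56·t + 21 = 0  ⇒  m = 28² − 29·21 = 175
m = 175 > 0,  v_rel·d = 28 > 0  ⇒  inside

inside=yes margin=175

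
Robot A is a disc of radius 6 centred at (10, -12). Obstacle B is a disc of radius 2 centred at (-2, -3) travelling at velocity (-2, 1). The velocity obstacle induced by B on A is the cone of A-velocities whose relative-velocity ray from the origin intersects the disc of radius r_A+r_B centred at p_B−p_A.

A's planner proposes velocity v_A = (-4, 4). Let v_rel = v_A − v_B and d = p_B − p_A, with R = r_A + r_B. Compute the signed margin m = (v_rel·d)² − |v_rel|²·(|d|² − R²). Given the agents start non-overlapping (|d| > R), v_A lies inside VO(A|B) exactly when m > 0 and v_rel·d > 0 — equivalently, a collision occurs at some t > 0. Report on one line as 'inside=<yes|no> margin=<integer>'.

d = (-12, 9),  |d|² = 225;  R = 6+2 = 8,  c = 225−8² = 161
v_rel = (-2, 3),  |v_rel|² = 13;  v_rel·d = (-2)·(-12) + (3)·(9) = 51
13·t² − 102·t + 161 = 0  ⇒  m = 51² − 13·161 = 508
m = 508 > 0,  v_rel·d = 51 > 0  ⇒  inside

inside=yes margin=508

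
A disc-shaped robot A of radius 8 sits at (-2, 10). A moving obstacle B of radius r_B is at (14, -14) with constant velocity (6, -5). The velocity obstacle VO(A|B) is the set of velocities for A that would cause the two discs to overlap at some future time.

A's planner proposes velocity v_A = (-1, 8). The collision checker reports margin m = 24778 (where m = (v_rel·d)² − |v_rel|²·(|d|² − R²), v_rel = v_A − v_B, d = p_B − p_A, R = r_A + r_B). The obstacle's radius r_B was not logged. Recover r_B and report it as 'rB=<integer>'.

m = 24778
d = (16, -24);  v_rel = (-7, 13),  |v_rel|² = 218
v_rel×d = (-7)·(-24) − (13)·(16) = -40
since m = R²·218 − (-40)²:  R² = (1600 + 24778) / 218 = 121
R = √121 = 11  ⇒  r_B = 11 − 8 = 3

rB=3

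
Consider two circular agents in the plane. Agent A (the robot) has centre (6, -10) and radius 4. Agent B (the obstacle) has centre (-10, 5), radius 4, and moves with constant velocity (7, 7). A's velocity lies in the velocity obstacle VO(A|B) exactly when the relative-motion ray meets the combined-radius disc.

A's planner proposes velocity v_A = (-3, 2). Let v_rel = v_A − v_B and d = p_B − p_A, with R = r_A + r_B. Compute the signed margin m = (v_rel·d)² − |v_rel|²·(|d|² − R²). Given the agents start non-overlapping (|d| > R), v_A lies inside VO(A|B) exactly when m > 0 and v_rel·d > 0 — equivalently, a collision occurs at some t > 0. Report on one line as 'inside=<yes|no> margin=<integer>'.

d = (-16, 15),  |d|² = 481;  R = 4+4 = 8,  c = 481−8² = 417
v_rel = (-10, -5),  |v_rel|² = 125;  v_rel·d = (-10)·(-16) + (-5)·(15) = 85
125·t² − 170·t + 417 = 0  ⇒  m = 85² − 125·417 = -44900
m = -44900 < 0,  v_rel·d = 85 > 0  ⇒  outside

inside=no margin=-44900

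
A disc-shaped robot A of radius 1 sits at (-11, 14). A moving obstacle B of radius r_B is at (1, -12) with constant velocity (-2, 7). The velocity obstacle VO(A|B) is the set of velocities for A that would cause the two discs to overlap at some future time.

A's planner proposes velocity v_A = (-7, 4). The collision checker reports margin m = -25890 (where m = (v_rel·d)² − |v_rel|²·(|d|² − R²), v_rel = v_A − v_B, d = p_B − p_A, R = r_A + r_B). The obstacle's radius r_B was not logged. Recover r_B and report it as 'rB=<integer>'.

m = -25890
d = (12, -26);  v_rel = (-5, -3),  |v_rel|² = 34
v_rel×d = (-5)·(-26) − (-3)·(12) = 166
since m = R²·34 − 166²:  R² = (27556 + -25890) / 34 = 49
R = √49 = 7  ⇒  r_B = 7 − 1 = 6

rB=6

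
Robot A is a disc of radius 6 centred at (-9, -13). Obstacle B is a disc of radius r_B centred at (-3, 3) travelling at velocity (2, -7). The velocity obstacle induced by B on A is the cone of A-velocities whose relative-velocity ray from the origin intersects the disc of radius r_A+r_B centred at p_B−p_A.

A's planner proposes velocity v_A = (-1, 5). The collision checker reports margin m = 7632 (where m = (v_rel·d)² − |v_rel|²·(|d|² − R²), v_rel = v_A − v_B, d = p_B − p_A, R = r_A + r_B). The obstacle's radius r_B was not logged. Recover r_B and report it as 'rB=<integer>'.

m = 7632
d = (6, 16);  v_rel = (-3, 12),  |v_rel|² = 153
v_rel×d = (-3)·(16) − (12)·(6) = -120
since m = R²·153 − (-120)²:  R² = (14400 + 7632) / 153 = 144
R = √144 = 12  ⇒  r_B = 12 − 6 = 6

rB=6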